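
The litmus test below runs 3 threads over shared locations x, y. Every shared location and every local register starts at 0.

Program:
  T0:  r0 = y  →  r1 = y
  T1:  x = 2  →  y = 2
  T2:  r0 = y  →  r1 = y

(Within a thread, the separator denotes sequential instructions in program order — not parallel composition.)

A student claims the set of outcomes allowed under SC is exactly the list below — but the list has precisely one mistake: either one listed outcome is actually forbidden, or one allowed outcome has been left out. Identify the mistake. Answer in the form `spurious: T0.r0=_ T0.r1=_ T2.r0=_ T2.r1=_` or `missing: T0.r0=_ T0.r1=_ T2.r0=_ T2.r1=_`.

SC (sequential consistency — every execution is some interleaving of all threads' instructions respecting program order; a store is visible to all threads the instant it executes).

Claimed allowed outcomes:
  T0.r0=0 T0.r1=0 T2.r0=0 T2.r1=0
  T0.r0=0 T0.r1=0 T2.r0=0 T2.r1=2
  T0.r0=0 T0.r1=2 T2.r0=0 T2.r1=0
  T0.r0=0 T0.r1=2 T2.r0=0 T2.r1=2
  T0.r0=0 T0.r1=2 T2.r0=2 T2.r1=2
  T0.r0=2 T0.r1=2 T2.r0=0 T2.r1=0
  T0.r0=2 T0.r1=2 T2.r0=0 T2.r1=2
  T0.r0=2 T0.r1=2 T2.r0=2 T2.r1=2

outcome vector order: (T0.r0,T0.r1,T2.r0,T2.r1)
SC: 9 outcomes — {<0 0 0 0>, <0 0 0 2>, <0 0 2 2>, <0 2 0 0>, <0 2 0 2>, <0 2 2 2>, <2 2 0 0>, <2 2 0 2>, <2 2 2 2>}
SC∖claimed = {<0 0 2 2>}

missing: T0.r0=0 T0.r1=0 T2.r0=2 T2.r1=2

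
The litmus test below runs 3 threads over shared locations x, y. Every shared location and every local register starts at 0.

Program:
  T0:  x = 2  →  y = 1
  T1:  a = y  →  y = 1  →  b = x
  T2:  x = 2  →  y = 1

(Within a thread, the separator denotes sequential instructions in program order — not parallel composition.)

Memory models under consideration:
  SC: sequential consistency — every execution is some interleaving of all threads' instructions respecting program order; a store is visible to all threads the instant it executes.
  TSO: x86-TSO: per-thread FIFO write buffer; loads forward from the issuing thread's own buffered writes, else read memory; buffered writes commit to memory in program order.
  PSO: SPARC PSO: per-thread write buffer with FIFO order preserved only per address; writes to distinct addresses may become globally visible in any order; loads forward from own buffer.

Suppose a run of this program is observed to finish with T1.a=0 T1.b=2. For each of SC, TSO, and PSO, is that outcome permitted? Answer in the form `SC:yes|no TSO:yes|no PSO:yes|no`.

outcome vector order: (T1.a,T1.b)
[SC] allowed = {(0,0); (0,2); (1,2)}
[TSO] allowed = {(0,0); (0,2); (1,2)}
[PSO] allowed = {(0,0); (0,2); (1,0); (1,2)}
target (0,2) ∈ {SC,TSO,PSO}

SC:yes TSO:yes PSO:yes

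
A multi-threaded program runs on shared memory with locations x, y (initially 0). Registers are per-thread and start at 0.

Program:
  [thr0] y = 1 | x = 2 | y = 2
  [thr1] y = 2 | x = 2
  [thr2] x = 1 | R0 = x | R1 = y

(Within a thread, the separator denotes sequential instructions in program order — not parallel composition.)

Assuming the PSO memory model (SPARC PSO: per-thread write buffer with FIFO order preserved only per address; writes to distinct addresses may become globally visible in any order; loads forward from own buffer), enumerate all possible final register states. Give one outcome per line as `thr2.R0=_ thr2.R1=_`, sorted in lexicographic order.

thr2.R0=1 thr2.R1=0
thr2.R0=1 thr2.R1=1
thr2.R0=1 thr2.R1=2
thr2.R0=2 thr2.R1=0
thr2.R0=2 thr2.R1=1
thr2.R0=2 thr2.R1=2

outcome vector order: (thr2.R0,thr2.R1)
|PSO outcomes| = 6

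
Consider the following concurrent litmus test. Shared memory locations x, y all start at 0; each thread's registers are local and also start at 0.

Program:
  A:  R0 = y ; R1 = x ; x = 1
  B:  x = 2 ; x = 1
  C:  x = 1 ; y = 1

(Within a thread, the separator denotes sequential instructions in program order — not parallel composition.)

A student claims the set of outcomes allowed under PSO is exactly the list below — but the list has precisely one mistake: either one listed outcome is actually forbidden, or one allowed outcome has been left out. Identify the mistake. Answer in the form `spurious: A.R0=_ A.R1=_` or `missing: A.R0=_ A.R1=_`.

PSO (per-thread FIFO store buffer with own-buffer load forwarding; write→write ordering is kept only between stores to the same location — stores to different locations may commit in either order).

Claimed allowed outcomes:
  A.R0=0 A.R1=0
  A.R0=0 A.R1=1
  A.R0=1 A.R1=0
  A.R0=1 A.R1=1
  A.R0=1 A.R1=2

outcome vector order: (A.R0,A.R1)
under PSO → 0/0; 0/1; 0/2; 1/0; 1/1; 1/2
PSO∖claimed = {0/2}

missing: A.R0=0 A.R1=2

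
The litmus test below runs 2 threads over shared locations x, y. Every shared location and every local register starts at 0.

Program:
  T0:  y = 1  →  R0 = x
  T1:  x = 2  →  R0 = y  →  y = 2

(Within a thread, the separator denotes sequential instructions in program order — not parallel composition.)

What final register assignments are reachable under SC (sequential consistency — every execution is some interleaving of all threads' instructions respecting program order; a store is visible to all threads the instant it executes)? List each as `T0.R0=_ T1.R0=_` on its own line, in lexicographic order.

T0.R0=0 T1.R0=1
T0.R0=2 T1.R0=0
T0.R0=2 T1.R0=1

outcome vector order: (T0.R0,T1.R0)
|SC outcomes| = 3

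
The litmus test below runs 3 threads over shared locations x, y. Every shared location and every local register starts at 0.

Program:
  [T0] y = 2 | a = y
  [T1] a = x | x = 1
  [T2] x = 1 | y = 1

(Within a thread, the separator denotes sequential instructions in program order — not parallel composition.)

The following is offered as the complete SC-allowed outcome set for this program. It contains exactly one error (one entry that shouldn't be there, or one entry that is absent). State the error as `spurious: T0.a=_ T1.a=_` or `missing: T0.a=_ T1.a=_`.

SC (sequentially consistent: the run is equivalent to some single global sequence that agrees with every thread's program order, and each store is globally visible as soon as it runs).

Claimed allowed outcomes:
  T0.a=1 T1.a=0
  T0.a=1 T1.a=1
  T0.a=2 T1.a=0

outcome vector order: (T0.a,T1.a)
SC: 4 outcomes — {10, 11, 20, 21}
SC∖claimed = {21}

missing: T0.a=2 T1.a=1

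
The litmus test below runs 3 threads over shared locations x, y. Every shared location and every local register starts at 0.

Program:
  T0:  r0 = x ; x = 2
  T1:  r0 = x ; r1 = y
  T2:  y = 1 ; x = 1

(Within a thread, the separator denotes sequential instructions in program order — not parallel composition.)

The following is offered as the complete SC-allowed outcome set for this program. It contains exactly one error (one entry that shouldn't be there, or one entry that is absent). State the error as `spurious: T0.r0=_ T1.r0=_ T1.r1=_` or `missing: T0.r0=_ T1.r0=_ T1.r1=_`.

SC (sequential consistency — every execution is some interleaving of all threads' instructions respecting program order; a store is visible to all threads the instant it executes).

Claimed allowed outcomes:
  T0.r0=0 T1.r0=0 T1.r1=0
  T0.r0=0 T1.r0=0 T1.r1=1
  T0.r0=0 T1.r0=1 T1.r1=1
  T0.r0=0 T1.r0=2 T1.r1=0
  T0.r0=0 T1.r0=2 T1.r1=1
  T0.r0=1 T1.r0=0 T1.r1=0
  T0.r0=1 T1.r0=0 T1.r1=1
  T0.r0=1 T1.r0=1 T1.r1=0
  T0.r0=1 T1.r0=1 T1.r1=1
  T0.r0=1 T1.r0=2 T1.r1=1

spurious: T0.r0=1 T1.r0=1 T1.r1=0

outcome vector order: (T0.r0,T1.r0,T1.r1)
SC (9): 000; 001; 011; 020; 021; 100; 101; 111; 121
claimed∖SC = {110}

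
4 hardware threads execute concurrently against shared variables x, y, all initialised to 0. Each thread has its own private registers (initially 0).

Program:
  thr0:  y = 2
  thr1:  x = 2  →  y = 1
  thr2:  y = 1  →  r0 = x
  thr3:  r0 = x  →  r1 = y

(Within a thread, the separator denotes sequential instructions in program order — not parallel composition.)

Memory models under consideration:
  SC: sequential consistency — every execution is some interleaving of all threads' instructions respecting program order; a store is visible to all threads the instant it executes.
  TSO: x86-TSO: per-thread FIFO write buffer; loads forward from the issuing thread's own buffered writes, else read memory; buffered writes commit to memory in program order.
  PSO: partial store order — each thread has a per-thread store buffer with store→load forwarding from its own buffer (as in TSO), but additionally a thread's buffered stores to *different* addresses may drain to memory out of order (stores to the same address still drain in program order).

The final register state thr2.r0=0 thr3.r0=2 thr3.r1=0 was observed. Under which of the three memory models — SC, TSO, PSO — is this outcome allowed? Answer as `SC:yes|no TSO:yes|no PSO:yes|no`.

outcome vector order: (thr2.r0,thr3.r0,thr3.r1)
SC: 11 outcomes — {(0,0,0) (0,0,1) (0,0,2) (0,2,1) (0,2,2) (2,0,0) (2,0,1) (2,0,2) (2,2,0) (2,2,1) (2,2,2)}
TSO: 12 outcomes — {(0,0,0) (0,0,1) (0,0,2) (0,2,0) (0,2,1) (0,2,2) (2,0,0) (2,0,1) (2,0,2) (2,2,0) (2,2,1) (2,2,2)}
PSO: 12 outcomes — {(0,0,0) (0,0,1) (0,0,2) (0,2,0) (0,2,1) (0,2,2) (2,0,0) (2,0,1) (2,0,2) (2,2,0) (2,2,1) (2,2,2)}
target (0,2,0) ∈ {TSO,PSO}

SC:no TSO:yes PSO:yes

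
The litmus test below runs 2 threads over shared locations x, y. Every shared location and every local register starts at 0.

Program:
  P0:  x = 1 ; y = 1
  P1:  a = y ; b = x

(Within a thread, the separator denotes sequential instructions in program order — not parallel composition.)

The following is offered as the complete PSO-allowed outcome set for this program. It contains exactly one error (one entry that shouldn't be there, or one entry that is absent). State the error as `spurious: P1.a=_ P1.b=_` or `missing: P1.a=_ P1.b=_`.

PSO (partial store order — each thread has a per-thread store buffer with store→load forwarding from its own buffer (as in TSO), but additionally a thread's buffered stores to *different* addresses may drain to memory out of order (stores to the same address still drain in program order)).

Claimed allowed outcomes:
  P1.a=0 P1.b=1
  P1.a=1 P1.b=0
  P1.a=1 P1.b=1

missing: P1.a=0 P1.b=0

outcome vector order: (P1.a,P1.b)
PSO (4): <0 0> <0 1> <1 0> <1 1>
PSO∖claimed = {<0 0>}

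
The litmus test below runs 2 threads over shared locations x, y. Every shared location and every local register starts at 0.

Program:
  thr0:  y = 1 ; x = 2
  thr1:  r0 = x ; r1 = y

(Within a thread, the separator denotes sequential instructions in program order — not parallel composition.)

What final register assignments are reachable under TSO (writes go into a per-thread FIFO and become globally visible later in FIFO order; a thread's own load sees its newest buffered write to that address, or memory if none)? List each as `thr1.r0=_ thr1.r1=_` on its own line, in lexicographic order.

thr1.r0=0 thr1.r1=0
thr1.r0=0 thr1.r1=1
thr1.r0=2 thr1.r1=1

outcome vector order: (thr1.r0,thr1.r1)
|TSO outcomes| = 3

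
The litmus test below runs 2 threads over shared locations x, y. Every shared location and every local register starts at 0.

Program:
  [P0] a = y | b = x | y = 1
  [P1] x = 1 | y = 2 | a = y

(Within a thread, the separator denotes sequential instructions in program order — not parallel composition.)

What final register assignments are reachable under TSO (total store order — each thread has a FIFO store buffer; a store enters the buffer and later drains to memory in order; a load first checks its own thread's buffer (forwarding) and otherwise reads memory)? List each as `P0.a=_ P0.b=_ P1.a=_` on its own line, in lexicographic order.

outcome vector order: (P0.a,P0.b,P1.a)
|TSO outcomes| = 6

P0.a=0 P0.b=0 P1.a=1
P0.a=0 P0.b=0 P1.a=2
P0.a=0 P0.b=1 P1.a=1
P0.a=0 P0.b=1 P1.a=2
P0.a=2 P0.b=1 P1.a=1
P0.a=2 P0.b=1 P1.a=2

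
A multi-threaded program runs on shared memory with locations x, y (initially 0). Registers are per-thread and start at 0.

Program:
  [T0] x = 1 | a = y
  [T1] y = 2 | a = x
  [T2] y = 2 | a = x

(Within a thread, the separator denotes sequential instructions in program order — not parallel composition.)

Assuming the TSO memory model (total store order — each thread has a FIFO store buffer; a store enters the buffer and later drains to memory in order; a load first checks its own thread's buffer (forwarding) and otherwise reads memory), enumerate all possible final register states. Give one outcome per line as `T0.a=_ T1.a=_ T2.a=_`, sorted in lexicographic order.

T0.a=0 T1.a=0 T2.a=0
T0.a=0 T1.a=0 T2.a=1
T0.a=0 T1.a=1 T2.a=0
T0.a=0 T1.a=1 T2.a=1
T0.a=2 T1.a=0 T2.a=0
T0.a=2 T1.a=0 T2.a=1
T0.a=2 T1.a=1 T2.a=0
T0.a=2 T1.a=1 T2.a=1

outcome vector order: (T0.a,T1.a,T2.a)
|TSO outcomes| = 8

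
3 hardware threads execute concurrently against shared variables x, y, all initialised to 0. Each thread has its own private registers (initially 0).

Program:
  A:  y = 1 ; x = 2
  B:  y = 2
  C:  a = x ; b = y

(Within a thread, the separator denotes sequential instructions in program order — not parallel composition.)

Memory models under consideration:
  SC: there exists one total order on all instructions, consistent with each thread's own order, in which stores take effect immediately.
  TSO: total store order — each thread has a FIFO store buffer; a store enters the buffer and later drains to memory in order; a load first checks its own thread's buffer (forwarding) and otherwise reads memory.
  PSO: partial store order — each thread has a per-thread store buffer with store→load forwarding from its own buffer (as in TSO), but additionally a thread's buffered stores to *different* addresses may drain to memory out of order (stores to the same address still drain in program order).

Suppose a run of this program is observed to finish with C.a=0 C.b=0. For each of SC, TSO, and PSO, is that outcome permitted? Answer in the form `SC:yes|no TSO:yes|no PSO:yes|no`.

SC:yes TSO:yes PSO:yes

outcome vector order: (C.a,C.b)
SC (5): (0,0), (0,1), (0,2), (2,1), (2,2)
TSO (5): (0,0), (0,1), (0,2), (2,1), (2,2)
PSO (6): (0,0), (0,1), (0,2), (2,0), (2,1), (2,2)
target (0,0) ∈ {SC,TSO,PSO}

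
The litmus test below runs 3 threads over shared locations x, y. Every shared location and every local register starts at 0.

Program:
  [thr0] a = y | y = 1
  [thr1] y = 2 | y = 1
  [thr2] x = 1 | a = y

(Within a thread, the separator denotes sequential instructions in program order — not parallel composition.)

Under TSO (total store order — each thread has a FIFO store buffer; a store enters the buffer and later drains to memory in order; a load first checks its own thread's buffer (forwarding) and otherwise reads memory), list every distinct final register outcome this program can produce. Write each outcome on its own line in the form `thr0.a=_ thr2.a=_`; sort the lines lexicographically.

thr0.a=0 thr2.a=0
thr0.a=0 thr2.a=1
thr0.a=0 thr2.a=2
thr0.a=1 thr2.a=0
thr0.a=1 thr2.a=1
thr0.a=1 thr2.a=2
thr0.a=2 thr2.a=0
thr0.a=2 thr2.a=1
thr0.a=2 thr2.a=2

outcome vector order: (thr0.a,thr2.a)
|TSO outcomes| = 9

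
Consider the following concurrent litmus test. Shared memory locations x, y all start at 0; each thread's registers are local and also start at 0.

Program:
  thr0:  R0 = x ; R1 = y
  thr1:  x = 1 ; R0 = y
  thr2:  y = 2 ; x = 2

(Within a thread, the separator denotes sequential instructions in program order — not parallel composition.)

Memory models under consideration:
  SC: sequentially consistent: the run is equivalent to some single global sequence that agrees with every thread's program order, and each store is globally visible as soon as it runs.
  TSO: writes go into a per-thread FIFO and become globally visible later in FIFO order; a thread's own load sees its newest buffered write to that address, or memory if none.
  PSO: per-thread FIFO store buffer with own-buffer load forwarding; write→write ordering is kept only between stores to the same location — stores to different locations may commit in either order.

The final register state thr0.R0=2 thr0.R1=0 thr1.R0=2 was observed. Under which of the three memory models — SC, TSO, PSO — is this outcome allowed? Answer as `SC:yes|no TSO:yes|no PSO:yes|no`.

SC:no TSO:no PSO:yes

outcome vector order: (thr0.R0,thr0.R1,thr1.R0)
[SC] allowed = {<0 0 0>, <0 0 2>, <0 2 0>, <0 2 2>, <1 0 0>, <1 0 2>, <1 2 0>, <1 2 2>, <2 2 0>, <2 2 2>}
[TSO] allowed = {<0 0 0>, <0 0 2>, <0 2 0>, <0 2 2>, <1 0 0>, <1 0 2>, <1 2 0>, <1 2 2>, <2 2 0>, <2 2 2>}
[PSO] allowed = {<0 0 0>, <0 0 2>, <0 2 0>, <0 2 2>, <1 0 0>, <1 0 2>, <1 2 0>, <1 2 2>, <2 0 0>, <2 0 2>, <2 2 0>, <2 2 2>}
target <2 0 2> ∈ {PSO}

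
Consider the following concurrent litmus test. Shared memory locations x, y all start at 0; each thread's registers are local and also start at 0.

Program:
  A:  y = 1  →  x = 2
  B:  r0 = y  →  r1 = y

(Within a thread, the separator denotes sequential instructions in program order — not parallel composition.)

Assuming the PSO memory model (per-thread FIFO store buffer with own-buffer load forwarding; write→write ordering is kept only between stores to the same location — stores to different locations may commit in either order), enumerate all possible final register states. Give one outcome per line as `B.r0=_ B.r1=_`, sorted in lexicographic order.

outcome vector order: (B.r0,B.r1)
|PSO outcomes| = 3

B.r0=0 B.r1=0
B.r0=0 B.r1=1
B.r0=1 B.r1=1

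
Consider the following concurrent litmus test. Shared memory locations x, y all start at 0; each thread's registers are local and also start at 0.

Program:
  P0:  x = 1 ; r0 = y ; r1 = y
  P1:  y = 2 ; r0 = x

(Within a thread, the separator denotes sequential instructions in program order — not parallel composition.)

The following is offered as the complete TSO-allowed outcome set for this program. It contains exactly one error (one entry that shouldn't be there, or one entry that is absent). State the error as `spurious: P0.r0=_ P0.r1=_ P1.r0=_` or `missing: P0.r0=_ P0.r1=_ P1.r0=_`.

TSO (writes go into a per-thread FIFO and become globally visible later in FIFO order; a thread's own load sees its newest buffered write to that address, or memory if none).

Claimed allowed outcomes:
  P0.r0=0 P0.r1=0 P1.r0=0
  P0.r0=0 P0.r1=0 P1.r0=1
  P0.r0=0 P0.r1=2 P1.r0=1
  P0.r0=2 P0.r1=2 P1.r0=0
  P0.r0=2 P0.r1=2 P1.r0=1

outcome vector order: (P0.r0,P0.r1,P1.r0)
TSO (6): <0 0 0> <0 0 1> <0 2 0> <0 2 1> <2 2 0> <2 2 1>
TSO∖claimed = {<0 2 0>}

missing: P0.r0=0 P0.r1=2 P1.r0=0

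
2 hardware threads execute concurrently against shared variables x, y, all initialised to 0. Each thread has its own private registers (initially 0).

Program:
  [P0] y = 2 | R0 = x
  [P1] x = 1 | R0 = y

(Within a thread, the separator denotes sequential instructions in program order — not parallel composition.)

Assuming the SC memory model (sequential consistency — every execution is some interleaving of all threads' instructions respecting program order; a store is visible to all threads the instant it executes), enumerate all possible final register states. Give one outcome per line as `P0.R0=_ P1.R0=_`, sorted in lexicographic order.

outcome vector order: (P0.R0,P1.R0)
|SC outcomes| = 3

P0.R0=0 P1.R0=2
P0.R0=1 P1.R0=0
P0.R0=1 P1.R0=2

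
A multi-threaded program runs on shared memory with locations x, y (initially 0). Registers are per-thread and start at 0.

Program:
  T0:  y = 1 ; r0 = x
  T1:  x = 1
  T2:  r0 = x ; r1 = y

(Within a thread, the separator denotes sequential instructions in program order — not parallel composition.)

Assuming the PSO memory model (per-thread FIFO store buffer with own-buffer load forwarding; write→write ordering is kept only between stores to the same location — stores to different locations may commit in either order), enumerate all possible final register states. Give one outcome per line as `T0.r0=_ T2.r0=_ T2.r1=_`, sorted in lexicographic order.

outcome vector order: (T0.r0,T2.r0,T2.r1)
|PSO outcomes| = 8

T0.r0=0 T2.r0=0 T2.r1=0
T0.r0=0 T2.r0=0 T2.r1=1
T0.r0=0 T2.r0=1 T2.r1=0
T0.r0=0 T2.r0=1 T2.r1=1
T0.r0=1 T2.r0=0 T2.r1=0
T0.r0=1 T2.r0=0 T2.r1=1
T0.r0=1 T2.r0=1 T2.r1=0
T0.r0=1 T2.r0=1 T2.r1=1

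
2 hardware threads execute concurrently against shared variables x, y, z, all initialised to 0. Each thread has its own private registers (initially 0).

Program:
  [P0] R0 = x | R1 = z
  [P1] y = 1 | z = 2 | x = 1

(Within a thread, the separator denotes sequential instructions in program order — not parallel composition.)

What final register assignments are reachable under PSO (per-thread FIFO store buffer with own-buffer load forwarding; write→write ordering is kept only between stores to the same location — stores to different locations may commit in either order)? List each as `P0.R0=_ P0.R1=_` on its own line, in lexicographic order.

P0.R0=0 P0.R1=0
P0.R0=0 P0.R1=2
P0.R0=1 P0.R1=0
P0.R0=1 P0.R1=2

outcome vector order: (P0.R0,P0.R1)
|PSO outcomes| = 4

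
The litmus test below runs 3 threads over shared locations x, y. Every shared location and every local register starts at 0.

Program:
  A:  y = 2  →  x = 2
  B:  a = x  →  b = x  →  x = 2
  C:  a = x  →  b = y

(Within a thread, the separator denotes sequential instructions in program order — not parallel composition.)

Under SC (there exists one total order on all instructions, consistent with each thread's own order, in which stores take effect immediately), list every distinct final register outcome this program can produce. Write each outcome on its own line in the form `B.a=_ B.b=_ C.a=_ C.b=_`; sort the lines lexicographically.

B.a=0 B.b=0 C.a=0 C.b=0
B.a=0 B.b=0 C.a=0 C.b=2
B.a=0 B.b=0 C.a=2 C.b=0
B.a=0 B.b=0 C.a=2 C.b=2
B.a=0 B.b=2 C.a=0 C.b=0
B.a=0 B.b=2 C.a=0 C.b=2
B.a=0 B.b=2 C.a=2 C.b=2
B.a=2 B.b=2 C.a=0 C.b=0
B.a=2 B.b=2 C.a=0 C.b=2
B.a=2 B.b=2 C.a=2 C.b=2

outcome vector order: (B.a,B.b,C.a,C.b)
|SC outcomes| = 10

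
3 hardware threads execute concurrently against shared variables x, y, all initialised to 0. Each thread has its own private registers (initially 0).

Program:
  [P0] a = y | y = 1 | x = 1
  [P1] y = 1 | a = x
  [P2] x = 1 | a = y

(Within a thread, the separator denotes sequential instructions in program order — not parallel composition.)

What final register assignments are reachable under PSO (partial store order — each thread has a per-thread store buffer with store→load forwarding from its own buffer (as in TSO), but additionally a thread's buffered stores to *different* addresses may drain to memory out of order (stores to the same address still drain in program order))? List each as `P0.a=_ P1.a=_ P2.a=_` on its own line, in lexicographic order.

P0.a=0 P1.a=0 P2.a=0
P0.a=0 P1.a=0 P2.a=1
P0.a=0 P1.a=1 P2.a=0
P0.a=0 P1.a=1 P2.a=1
P0.a=1 P1.a=0 P2.a=0
P0.a=1 P1.a=0 P2.a=1
P0.a=1 P1.a=1 P2.a=0
P0.a=1 P1.a=1 P2.a=1

outcome vector order: (P0.a,P1.a,P2.a)
|PSO outcomes| = 8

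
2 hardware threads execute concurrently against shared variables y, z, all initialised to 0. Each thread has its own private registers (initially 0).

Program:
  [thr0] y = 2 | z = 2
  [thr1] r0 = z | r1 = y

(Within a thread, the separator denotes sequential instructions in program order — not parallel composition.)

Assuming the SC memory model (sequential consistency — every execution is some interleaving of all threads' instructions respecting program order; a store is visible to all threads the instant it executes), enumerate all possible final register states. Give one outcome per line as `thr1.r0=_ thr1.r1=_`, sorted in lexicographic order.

thr1.r0=0 thr1.r1=0
thr1.r0=0 thr1.r1=2
thr1.r0=2 thr1.r1=2

outcome vector order: (thr1.r0,thr1.r1)
|SC outcomes| = 3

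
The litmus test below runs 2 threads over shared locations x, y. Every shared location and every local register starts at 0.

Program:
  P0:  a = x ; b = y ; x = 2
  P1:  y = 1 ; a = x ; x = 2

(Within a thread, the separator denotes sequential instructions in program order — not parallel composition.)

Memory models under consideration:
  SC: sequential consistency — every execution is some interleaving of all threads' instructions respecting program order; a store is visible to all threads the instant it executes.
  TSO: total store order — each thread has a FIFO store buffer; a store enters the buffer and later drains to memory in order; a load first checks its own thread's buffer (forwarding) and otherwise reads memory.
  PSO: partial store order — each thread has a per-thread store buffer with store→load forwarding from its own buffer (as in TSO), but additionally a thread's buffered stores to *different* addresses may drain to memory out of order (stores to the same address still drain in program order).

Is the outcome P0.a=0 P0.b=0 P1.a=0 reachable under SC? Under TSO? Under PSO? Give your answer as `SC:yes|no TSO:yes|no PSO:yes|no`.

outcome vector order: (P0.a,P0.b,P1.a)
SC (5): (0,0,0) (0,0,2) (0,1,0) (0,1,2) (2,1,0)
TSO (5): (0,0,0) (0,0,2) (0,1,0) (0,1,2) (2,1,0)
PSO (6): (0,0,0) (0,0,2) (0,1,0) (0,1,2) (2,0,0) (2,1,0)
target (0,0,0) ∈ {SC,TSO,PSO}

SC:yes TSO:yes PSO:yes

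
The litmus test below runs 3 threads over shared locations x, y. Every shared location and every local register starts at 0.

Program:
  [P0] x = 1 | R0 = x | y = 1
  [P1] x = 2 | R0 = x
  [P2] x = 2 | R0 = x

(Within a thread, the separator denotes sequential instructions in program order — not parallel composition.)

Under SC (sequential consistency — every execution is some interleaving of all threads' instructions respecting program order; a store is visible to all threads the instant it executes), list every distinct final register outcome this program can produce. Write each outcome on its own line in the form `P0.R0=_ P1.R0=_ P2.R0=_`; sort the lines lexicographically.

P0.R0=1 P1.R0=1 P2.R0=1
P0.R0=1 P1.R0=1 P2.R0=2
P0.R0=1 P1.R0=2 P2.R0=1
P0.R0=1 P1.R0=2 P2.R0=2
P0.R0=2 P1.R0=1 P2.R0=2
P0.R0=2 P1.R0=2 P2.R0=1
P0.R0=2 P1.R0=2 P2.R0=2

outcome vector order: (P0.R0,P1.R0,P2.R0)
|SC outcomes| = 7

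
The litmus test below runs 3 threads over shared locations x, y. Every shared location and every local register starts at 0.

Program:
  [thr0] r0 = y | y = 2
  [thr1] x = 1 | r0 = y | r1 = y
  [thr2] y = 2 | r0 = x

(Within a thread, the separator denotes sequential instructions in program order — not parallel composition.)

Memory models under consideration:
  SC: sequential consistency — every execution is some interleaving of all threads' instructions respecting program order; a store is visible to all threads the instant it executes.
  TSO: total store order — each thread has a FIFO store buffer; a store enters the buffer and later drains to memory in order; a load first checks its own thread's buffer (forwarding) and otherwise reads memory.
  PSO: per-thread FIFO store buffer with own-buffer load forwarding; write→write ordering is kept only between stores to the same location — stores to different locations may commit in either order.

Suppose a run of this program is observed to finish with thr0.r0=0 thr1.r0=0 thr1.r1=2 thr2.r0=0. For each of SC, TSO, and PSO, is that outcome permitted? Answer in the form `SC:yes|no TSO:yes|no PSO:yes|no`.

outcome vector order: (thr0.r0,thr1.r0,thr1.r1,thr2.r0)
SC: 8 outcomes — {0/0/0/1; 0/0/2/1; 0/2/2/0; 0/2/2/1; 2/0/0/1; 2/0/2/1; 2/2/2/0; 2/2/2/1}
TSO: 12 outcomes — {0/0/0/0; 0/0/0/1; 0/0/2/0; 0/0/2/1; 0/2/2/0; 0/2/2/1; 2/0/0/0; 2/0/0/1; 2/0/2/0; 2/0/2/1; 2/2/2/0; 2/2/2/1}
PSO: 12 outcomes — {0/0/0/0; 0/0/0/1; 0/0/2/0; 0/0/2/1; 0/2/2/0; 0/2/2/1; 2/0/0/0; 2/0/0/1; 2/0/2/0; 2/0/2/1; 2/2/2/0; 2/2/2/1}
target 0/0/2/0 ∈ {TSO,PSO}

SC:no TSO:yes PSO:yes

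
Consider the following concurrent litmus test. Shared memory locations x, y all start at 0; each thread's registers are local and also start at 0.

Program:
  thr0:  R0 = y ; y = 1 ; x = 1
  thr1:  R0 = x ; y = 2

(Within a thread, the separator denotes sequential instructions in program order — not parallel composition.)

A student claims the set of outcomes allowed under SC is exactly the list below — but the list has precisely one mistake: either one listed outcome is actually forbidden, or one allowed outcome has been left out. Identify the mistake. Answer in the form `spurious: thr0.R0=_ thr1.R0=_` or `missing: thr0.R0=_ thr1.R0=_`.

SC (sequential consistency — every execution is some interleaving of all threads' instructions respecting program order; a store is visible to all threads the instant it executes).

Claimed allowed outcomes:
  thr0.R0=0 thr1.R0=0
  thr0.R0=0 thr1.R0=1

outcome vector order: (thr0.R0,thr1.R0)
under SC → (0,0); (0,1); (2,0)
SC∖claimed = {(2,0)}

missing: thr0.R0=2 thr1.R0=0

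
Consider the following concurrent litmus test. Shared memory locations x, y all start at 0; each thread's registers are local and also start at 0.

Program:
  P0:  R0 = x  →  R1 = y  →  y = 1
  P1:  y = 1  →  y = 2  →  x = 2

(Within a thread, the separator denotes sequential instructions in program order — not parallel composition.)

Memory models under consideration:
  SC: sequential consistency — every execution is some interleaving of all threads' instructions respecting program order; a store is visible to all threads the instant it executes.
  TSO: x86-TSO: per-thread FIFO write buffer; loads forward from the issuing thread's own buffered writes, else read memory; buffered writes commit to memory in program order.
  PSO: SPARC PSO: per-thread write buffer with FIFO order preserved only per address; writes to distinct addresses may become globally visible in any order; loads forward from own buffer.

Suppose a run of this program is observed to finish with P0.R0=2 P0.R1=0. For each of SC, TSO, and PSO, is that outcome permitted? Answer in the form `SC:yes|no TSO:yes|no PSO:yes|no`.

outcome vector order: (P0.R0,P0.R1)
SC (4): <0 0>; <0 1>; <0 2>; <2 2>
TSO (4): <0 0>; <0 1>; <0 2>; <2 2>
PSO (6): <0 0>; <0 1>; <0 2>; <2 0>; <2 1>; <2 2>
target <2 0> ∈ {PSO}

SC:no TSO:no PSO:yes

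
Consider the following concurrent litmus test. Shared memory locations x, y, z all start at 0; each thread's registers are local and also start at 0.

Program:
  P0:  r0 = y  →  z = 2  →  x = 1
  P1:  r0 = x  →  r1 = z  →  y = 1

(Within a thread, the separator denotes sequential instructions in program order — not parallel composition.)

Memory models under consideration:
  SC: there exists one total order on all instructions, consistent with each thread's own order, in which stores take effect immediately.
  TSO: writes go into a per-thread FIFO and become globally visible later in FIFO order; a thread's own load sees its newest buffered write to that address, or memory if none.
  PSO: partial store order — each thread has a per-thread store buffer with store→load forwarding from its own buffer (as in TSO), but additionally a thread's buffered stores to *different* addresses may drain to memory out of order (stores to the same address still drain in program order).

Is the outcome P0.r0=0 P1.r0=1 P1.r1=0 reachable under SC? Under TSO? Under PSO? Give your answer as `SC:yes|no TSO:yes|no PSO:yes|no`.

SC:no TSO:no PSO:yes

outcome vector order: (P0.r0,P1.r0,P1.r1)
under SC → (0,0,0); (0,0,2); (0,1,2); (1,0,0)
under TSO → (0,0,0); (0,0,2); (0,1,2); (1,0,0)
under PSO → (0,0,0); (0,0,2); (0,1,0); (0,1,2); (1,0,0)
target (0,1,0) ∈ {PSO}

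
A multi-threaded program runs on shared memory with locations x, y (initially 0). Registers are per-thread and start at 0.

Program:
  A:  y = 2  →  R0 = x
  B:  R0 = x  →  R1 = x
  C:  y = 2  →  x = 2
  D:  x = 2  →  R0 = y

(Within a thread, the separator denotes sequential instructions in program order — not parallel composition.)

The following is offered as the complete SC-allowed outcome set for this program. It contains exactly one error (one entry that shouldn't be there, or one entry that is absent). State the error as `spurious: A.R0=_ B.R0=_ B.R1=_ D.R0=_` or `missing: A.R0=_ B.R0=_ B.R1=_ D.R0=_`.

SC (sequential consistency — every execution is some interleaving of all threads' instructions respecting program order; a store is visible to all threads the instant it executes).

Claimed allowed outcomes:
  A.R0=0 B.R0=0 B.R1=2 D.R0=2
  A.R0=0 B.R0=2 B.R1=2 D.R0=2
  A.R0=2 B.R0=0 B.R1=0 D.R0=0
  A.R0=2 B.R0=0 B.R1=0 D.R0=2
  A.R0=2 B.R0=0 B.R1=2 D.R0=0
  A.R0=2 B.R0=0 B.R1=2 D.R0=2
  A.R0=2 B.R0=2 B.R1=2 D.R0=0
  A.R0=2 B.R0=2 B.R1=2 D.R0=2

missing: A.R0=0 B.R0=0 B.R1=0 D.R0=2

outcome vector order: (A.R0,B.R0,B.R1,D.R0)
SC (9): <0 0 0 2>, <0 0 2 2>, <0 2 2 2>, <2 0 0 0>, <2 0 0 2>, <2 0 2 0>, <2 0 2 2>, <2 2 2 0>, <2 2 2 2>
SC∖claimed = {<0 0 0 2>}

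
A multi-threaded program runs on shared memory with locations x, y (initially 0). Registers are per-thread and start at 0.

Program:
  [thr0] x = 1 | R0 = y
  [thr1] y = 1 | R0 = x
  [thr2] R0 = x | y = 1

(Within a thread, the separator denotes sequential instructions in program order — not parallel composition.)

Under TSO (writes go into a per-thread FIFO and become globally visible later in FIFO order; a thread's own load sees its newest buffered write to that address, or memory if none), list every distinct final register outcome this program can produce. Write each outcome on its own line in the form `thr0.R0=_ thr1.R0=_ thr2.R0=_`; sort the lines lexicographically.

thr0.R0=0 thr1.R0=0 thr2.R0=0
thr0.R0=0 thr1.R0=0 thr2.R0=1
thr0.R0=0 thr1.R0=1 thr2.R0=0
thr0.R0=0 thr1.R0=1 thr2.R0=1
thr0.R0=1 thr1.R0=0 thr2.R0=0
thr0.R0=1 thr1.R0=0 thr2.R0=1
thr0.R0=1 thr1.R0=1 thr2.R0=0
thr0.R0=1 thr1.R0=1 thr2.R0=1

outcome vector order: (thr0.R0,thr1.R0,thr2.R0)
|TSO outcomes| = 8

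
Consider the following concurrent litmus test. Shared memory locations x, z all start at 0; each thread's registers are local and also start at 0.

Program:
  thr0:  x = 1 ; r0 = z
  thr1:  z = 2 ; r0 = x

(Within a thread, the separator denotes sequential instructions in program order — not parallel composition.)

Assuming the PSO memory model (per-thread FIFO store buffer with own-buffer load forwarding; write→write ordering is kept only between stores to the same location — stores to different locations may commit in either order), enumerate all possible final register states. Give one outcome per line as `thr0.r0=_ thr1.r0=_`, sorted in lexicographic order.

thr0.r0=0 thr1.r0=0
thr0.r0=0 thr1.r0=1
thr0.r0=2 thr1.r0=0
thr0.r0=2 thr1.r0=1

outcome vector order: (thr0.r0,thr1.r0)
|PSO outcomes| = 4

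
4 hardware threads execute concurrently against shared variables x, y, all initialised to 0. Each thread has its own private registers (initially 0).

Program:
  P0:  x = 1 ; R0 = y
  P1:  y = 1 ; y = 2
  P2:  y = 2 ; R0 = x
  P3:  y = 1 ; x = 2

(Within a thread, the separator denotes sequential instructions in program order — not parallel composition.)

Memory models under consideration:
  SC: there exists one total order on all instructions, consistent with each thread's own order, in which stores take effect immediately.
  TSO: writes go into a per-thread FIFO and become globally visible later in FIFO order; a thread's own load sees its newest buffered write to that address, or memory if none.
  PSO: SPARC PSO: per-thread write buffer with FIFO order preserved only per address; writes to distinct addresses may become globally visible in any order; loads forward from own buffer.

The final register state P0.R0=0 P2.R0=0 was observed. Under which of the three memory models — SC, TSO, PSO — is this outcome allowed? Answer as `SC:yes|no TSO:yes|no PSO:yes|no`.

outcome vector order: (P0.R0,P2.R0)
SC: 8 outcomes — {01 02 10 11 12 20 21 22}
TSO: 9 outcomes — {00 01 02 10 11 12 20 21 22}
PSO: 9 outcomes — {00 01 02 10 11 12 20 21 22}
target 00 ∈ {TSO,PSO}

SC:no TSO:yes PSO:yes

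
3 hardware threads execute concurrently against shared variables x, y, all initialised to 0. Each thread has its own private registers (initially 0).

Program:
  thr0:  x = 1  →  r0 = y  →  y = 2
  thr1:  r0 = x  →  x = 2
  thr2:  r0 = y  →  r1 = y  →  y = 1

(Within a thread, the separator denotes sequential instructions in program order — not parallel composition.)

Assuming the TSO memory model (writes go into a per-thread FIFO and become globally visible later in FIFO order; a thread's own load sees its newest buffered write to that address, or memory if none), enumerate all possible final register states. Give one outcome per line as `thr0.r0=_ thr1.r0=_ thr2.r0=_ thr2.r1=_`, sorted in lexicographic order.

outcome vector order: (thr0.r0,thr1.r0,thr2.r0,thr2.r1)
|TSO outcomes| = 8

thr0.r0=0 thr1.r0=0 thr2.r0=0 thr2.r1=0
thr0.r0=0 thr1.r0=0 thr2.r0=0 thr2.r1=2
thr0.r0=0 thr1.r0=0 thr2.r0=2 thr2.r1=2
thr0.r0=0 thr1.r0=1 thr2.r0=0 thr2.r1=0
thr0.r0=0 thr1.r0=1 thr2.r0=0 thr2.r1=2
thr0.r0=0 thr1.r0=1 thr2.r0=2 thr2.r1=2
thr0.r0=1 thr1.r0=0 thr2.r0=0 thr2.r1=0
thr0.r0=1 thr1.r0=1 thr2.r0=0 thr2.r1=0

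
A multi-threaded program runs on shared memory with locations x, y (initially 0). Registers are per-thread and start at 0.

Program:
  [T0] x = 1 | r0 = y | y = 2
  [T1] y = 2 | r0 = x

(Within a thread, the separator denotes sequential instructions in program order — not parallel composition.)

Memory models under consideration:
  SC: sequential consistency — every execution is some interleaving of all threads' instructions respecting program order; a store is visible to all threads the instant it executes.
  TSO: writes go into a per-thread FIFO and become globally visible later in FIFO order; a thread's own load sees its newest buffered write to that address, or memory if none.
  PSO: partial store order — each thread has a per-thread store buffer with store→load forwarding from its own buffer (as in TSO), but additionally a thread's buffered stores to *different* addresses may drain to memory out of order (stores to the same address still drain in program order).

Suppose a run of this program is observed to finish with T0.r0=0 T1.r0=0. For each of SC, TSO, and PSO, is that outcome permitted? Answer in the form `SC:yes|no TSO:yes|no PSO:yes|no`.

outcome vector order: (T0.r0,T1.r0)
[SC] allowed = {<0 1> <2 0> <2 1>}
[TSO] allowed = {<0 0> <0 1> <2 0> <2 1>}
[PSO] allowed = {<0 0> <0 1> <2 0> <2 1>}
target <0 0> ∈ {TSO,PSO}

SC:no TSO:yes PSO:yes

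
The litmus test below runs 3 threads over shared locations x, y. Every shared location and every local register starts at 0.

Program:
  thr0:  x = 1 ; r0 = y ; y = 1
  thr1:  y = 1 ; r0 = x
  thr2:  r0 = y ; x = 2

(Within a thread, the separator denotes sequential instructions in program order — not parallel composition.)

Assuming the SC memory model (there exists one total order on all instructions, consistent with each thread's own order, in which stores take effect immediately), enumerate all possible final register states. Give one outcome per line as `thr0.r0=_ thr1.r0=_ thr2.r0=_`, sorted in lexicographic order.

thr0.r0=0 thr1.r0=1 thr2.r0=0
thr0.r0=0 thr1.r0=1 thr2.r0=1
thr0.r0=0 thr1.r0=2 thr2.r0=0
thr0.r0=0 thr1.r0=2 thr2.r0=1
thr0.r0=1 thr1.r0=0 thr2.r0=0
thr0.r0=1 thr1.r0=0 thr2.r0=1
thr0.r0=1 thr1.r0=1 thr2.r0=0
thr0.r0=1 thr1.r0=1 thr2.r0=1
thr0.r0=1 thr1.r0=2 thr2.r0=0
thr0.r0=1 thr1.r0=2 thr2.r0=1

outcome vector order: (thr0.r0,thr1.r0,thr2.r0)
|SC outcomes| = 10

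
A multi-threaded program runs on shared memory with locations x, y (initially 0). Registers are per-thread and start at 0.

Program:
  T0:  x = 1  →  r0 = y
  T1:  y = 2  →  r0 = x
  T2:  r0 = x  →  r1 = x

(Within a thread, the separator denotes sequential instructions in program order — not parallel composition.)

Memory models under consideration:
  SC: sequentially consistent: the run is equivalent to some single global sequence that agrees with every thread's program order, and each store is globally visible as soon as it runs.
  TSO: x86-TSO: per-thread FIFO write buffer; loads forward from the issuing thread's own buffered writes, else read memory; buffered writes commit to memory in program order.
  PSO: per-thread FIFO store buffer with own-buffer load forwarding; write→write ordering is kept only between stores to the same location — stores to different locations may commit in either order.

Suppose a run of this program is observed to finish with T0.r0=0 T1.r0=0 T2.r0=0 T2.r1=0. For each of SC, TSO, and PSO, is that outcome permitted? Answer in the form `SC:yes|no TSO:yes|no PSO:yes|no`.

outcome vector order: (T0.r0,T1.r0,T2.r0,T2.r1)
under SC → <0 1 0 0> <0 1 0 1> <0 1 1 1> <2 0 0 0> <2 0 0 1> <2 0 1 1> <2 1 0 0> <2 1 0 1> <2 1 1 1>
under TSO → <0 0 0 0> <0 0 0 1> <0 0 1 1> <0 1 0 0> <0 1 0 1> <0 1 1 1> <2 0 0 0> <2 0 0 1> <2 0 1 1> <2 1 0 0> <2 1 0 1> <2 1 1 1>
under PSO → <0 0 0 0> <0 0 0 1> <0 0 1 1> <0 1 0 0> <0 1 0 1> <0 1 1 1> <2 0 0 0> <2 0 0 1> <2 0 1 1> <2 1 0 0> <2 1 0 1> <2 1 1 1>
target <0 0 0 0> ∈ {TSO,PSO}

SC:no TSO:yes PSO:yes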